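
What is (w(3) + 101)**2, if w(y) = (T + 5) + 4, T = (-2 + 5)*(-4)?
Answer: 9604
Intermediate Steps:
T = -12 (T = 3*(-4) = -12)
w(y) = -3 (w(y) = (-12 + 5) + 4 = -7 + 4 = -3)
(w(3) + 101)**2 = (-3 + 101)**2 = 98**2 = 9604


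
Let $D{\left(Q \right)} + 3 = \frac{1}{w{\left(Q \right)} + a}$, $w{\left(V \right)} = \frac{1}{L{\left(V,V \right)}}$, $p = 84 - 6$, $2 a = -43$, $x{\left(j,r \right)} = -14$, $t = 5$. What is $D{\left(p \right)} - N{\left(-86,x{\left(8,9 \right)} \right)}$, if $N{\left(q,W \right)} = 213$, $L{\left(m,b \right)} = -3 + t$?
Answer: $- \frac{4537}{21} \approx -216.05$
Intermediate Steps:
$L{\left(m,b \right)} = 2$ ($L{\left(m,b \right)} = -3 + 5 = 2$)
$a = - \frac{43}{2}$ ($a = \frac{1}{2} \left(-43\right) = - \frac{43}{2} \approx -21.5$)
$p = 78$
$w{\left(V \right)} = \frac{1}{2}$
$D{\left(Q \right)} = - \frac{64}{21}$ ($D{\left(Q \right)} = -3 + \frac{1}{\frac{1}{2} - \frac{43}{2}} = -3 + \frac{1}{-21} = -3 - \frac{1}{21} = - \frac{64}{21}$)
$D{\left(p \right)} - N{\left(-86,x{\left(8,9 \right)} \right)} = - \frac{64}{21} - 213 = - \frac{4537}{21}$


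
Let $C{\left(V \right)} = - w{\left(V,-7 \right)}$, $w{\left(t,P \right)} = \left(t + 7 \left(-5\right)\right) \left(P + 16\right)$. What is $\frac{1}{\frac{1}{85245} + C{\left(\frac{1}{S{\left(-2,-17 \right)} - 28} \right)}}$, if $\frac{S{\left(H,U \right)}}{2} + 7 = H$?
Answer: $\frac{3921270}{1235967301} \approx 0.0031726$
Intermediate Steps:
$S{\left(H,U \right)} = -14 + 2 H$
$w{\left(t,P \right)} = \left(-35 + t\right) \left(16 + P\right)$ ($w{\left(t,P \right)} = \left(t - 35\right) \left(16 + P\right) = \left(-35 + t\right) \left(16 + P\right)$)
$C{\left(V \right)} = 315 - 9 V$ ($C{\left(V \right)} = - (-560 - -245 + 16 V - 7 V) = - (-560 + 245 + 16 V - 7 V) = - (-315 + 9 V) = 315 - 9 V$)
$\frac{1}{\frac{1}{85245} + C{\left(\frac{1}{S{\left(-2,-17 \right)} - 28} \right)}} = \frac{1}{\frac{1}{85245} + \left(315 - \frac{9}{\left(-14 + 2 \left(-2\right)\right) - 28}\right)} = \frac{1}{\frac{1}{85245} + \left(315 - \frac{9}{\left(-14 - 4\right) - 28}\right)} = \frac{1}{\frac{1}{85245} + \left(315 - \frac{9}{-18 - 28}\right)} = \frac{1}{\frac{1}{85245} + \left(315 - \frac{9}{-46}\right)} = \frac{1}{\frac{1}{85245} + \left(315 - - \frac{9}{46}\right)} = \frac{1}{\frac{1}{85245} + \left(315 + \frac{9}{46}\right)} = \frac{1}{\frac{1}{85245} + \frac{14499}{46}} = \frac{1}{\frac{1235967301}{3921270}} = \frac{3921270}{1235967301}$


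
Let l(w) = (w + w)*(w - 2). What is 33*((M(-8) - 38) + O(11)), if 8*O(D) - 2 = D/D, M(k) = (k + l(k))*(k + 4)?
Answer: -170445/8 ≈ -21306.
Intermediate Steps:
l(w) = 2*w*(-2 + w) (l(w) = (2*w)*(-2 + w) = 2*w*(-2 + w))
M(k) = (4 + k)*(k + 2*k*(-2 + k)) (M(k) = (k + 2*k*(-2 + k))*(k + 4) = (k + 2*k*(-2 + k))*(4 + k) = (4 + k)*(k + 2*k*(-2 + k)))
O(D) = 3/8 (O(D) = 1/4 + (D/D)/8 = 1/4 + (1/8)*1 = 1/4 + 1/8 = 3/8)
33*((M(-8) - 38) + O(11)) = 33*((-8*(-12 + 2*(-8)**2 + 5*(-8)) - 38) + 3/8) = 33*((-8*(-12 + 2*64 - 40) - 38) + 3/8) = 33*((-8*(-12 + 128 - 40) - 38) + 3/8) = 33*((-8*76 - 38) + 3/8) = 33*((-608 - 38) + 3/8) = 33*(-646 + 3/8) = 33*(-5165/8) = -170445/8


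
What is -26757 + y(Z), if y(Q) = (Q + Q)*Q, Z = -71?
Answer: -16675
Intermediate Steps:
y(Q) = 2*Q² (y(Q) = (2*Q)*Q = 2*Q²)
-26757 + y(Z) = -26757 + 2*(-71)² = -26757 + 2*5041 = -26757 + 10082 = -16675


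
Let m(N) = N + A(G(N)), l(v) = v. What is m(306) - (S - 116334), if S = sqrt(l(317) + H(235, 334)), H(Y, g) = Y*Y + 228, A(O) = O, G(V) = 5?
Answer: 116645 - 13*sqrt(330) ≈ 1.1641e+5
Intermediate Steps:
H(Y, g) = 228 + Y**2 (H(Y, g) = Y**2 + 228 = 228 + Y**2)
S = 13*sqrt(330) (S = sqrt(317 + (228 + 235**2)) = sqrt(317 + (228 + 55225)) = sqrt(317 + 55453) = sqrt(55770) = 13*sqrt(330) ≈ 236.16)
m(N) = 5 + N (m(N) = N + 5 = 5 + N)
m(306) - (S - 116334) = (5 + 306) - (13*sqrt(330) - 116334) = 311 - (-116334 + 13*sqrt(330)) = 311 + (116334 - 13*sqrt(330)) = 116645 - 13*sqrt(330)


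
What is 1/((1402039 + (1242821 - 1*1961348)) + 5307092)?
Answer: 1/5990604 ≈ 1.6693e-7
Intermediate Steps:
1/((1402039 + (1242821 - 1*1961348)) + 5307092) = 1/((1402039 + (1242821 - 1961348)) + 5307092) = 1/((1402039 - 718527) + 5307092) = 1/(683512 + 5307092) = 1/5990604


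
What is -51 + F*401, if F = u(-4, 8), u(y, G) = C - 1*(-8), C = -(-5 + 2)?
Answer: 4360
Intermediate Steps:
C = 3 (C = -1*(-3) = 3)
u(y, G) = 11 (u(y, G) = 3 - 1*(-8) = 3 + 8 = 11)
F = 11
-51 + F*401 = -51 + 11*401 = -51 + 4411 = 4360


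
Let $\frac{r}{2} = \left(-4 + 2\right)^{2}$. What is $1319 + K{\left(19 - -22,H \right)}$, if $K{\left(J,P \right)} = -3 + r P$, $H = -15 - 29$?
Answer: $964$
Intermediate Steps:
$H = -44$
$r = 8$ ($r = 2 \left(-4 + 2\right)^{2} = 2 \left(-2\right)^{2} = 2 \cdot 4 = 8$)
$K{\left(J,P \right)} = -3 + 8 P$
$1319 + K{\left(19 - -22,H \right)} = 1319 + \left(-3 + 8 \left(-44\right)\right) = 1319 - 355 = 964$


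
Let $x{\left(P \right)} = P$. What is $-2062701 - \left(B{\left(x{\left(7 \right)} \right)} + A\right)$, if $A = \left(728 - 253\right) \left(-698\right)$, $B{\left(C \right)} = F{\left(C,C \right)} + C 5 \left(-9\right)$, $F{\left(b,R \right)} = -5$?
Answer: $-1730831$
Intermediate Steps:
$B{\left(C \right)} = -5 - 45 C$ ($B{\left(C \right)} = -5 + C 5 \left(-9\right) = -5 + 5 C \left(-9\right) = -5 - 45 C$)
$A = -331550$ ($A = 475 \left(-698\right) = -331550$)
$-2062701 - \left(B{\left(x{\left(7 \right)} \right)} + A\right) = -2062701 - \left(\left(-5 - 315\right) - 331550\right) = -2062701 - \left(-320 - 331550\right) = -2062701 - -331870 = -2062701 + 331870 = -1730831$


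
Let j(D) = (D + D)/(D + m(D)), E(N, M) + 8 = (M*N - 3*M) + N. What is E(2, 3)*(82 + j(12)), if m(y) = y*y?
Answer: -9612/13 ≈ -739.38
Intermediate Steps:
m(y) = y²
E(N, M) = -8 + N - 3*M + M*N (E(N, M) = -8 + ((M*N - 3*M) + N) = -8 + ((-3*M + M*N) + N) = -8 + (N - 3*M + M*N) = -8 + N - 3*M + M*N)
j(D) = 2*D/(D + D²) (j(D) = (D + D)/(D + D²) = (2*D)/(D + D²) = 2*D/(D + D²))
E(2, 3)*(82 + j(12)) = (-8 + 2 - 3*3 + 3*2)*(82 + 2/(1 + 12)) = (-8 + 2 - 9 + 6)*(82 + 2/13) = -9*(82 + 2*(1/13)) = -9*(82 + 2/13) = -9*1068/13 = -9612/13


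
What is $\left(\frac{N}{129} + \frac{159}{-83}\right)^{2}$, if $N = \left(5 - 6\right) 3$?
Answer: $\frac{47886400}{12737761} \approx 3.7594$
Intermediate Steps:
$N = -3$ ($N = \left(-1\right) 3 = -3$)
$\left(\frac{N}{129} + \frac{159}{-83}\right)^{2} = \left(- \frac{3}{129} + \frac{159}{-83}\right)^{2} = \left(\left(-3\right) \frac{1}{129} + 159 \left(- \frac{1}{83}\right)\right)^{2} = \left(- \frac{1}{43} - \frac{159}{83}\right)^{2} = \left(- \frac{6920}{3569}\right)^{2} = \frac{47886400}{12737761}$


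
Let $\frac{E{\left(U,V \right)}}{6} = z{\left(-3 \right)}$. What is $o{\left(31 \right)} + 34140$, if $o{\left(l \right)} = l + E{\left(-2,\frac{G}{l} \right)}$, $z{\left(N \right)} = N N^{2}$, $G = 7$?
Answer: $34009$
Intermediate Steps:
$z{\left(N \right)} = N^{3}$
$E{\left(U,V \right)} = -162$ ($E{\left(U,V \right)} = 6 \left(-3\right)^{3} = 6 \left(-27\right) = -162$)
$o{\left(l \right)} = -162 + l$ ($o{\left(l \right)} = l - 162 = -162 + l$)
$o{\left(31 \right)} + 34140 = \left(-162 + 31\right) + 34140 = -131 + 34140 = 34009$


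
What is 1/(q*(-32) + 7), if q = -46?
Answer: 1/1479 ≈ 0.00067613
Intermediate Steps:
1/(q*(-32) + 7) = 1/(-46*(-32) + 7) = 1/(1472 + 7) = 1/1479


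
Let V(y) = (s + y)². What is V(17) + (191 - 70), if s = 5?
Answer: 605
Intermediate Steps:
V(y) = (5 + y)²
V(17) + (191 - 70) = (5 + 17)² + (191 - 70) = 22² + 121 = 484 + 121 = 605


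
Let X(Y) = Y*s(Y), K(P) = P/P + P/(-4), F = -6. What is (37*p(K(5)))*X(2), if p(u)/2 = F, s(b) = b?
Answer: -1776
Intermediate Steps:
K(P) = 1 - P/4 (K(P) = 1 + P*(-¼) = 1 - P/4)
p(u) = -12 (p(u) = 2*(-6) = -12)
X(Y) = Y² (X(Y) = Y*Y = Y²)
(37*p(K(5)))*X(2) = (37*(-12))*2² = -444*4 = -1776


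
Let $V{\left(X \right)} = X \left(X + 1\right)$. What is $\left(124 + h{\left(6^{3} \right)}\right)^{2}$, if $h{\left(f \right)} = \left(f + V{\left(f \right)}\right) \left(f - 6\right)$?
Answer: $97784489068816$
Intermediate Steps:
$V{\left(X \right)} = X \left(1 + X\right)$
$h{\left(f \right)} = \left(-6 + f\right) \left(f + f \left(1 + f\right)\right)$ ($h{\left(f \right)} = \left(f + f \left(1 + f\right)\right) \left(f - 6\right) = \left(f + f \left(1 + f\right)\right) \left(-6 + f\right) = \left(-6 + f\right) \left(f + f \left(1 + f\right)\right)$)
$\left(124 + h{\left(6^{3} \right)}\right)^{2} = \left(124 + 6^{3} \left(-12 + \left(6^{3}\right)^{2} - 4 \cdot 6^{3}\right)\right)^{2} = \left(124 + 216 \left(-12 + 216^{2} - 864\right)\right)^{2} = \left(124 + 216 \left(-12 + 46656 - 864\right)\right)^{2} = \left(124 + 216 \cdot 45780\right)^{2} = \left(124 + 9888480\right)^{2} = 9888604^{2} = 97784489068816$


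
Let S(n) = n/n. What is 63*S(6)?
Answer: 63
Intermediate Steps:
S(n) = 1
63*S(6) = 63*1 = 63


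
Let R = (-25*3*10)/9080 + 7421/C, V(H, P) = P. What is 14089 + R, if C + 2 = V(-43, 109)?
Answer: 1375561127/97156 ≈ 14158.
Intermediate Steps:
C = 107 (C = -2 + 109 = 107)
R = 6730243/97156 (R = (-25*3*10)/9080 + 7421/107 = -75*10*(1/9080) + 7421*(1/107) = -750*1/9080 + 7421/107 = -75/908 + 7421/107 = 6730243/97156 ≈ 69.273)
14089 + R = 14089 + 6730243/97156 = 1375561127/97156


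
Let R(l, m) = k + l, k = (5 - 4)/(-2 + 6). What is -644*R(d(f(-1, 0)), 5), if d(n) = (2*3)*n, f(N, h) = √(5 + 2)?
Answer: -161 - 3864*√7 ≈ -10384.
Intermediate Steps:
k = ¼ (k = 1/4 = 1*(¼) = ¼ ≈ 0.25000)
f(N, h) = √7
d(n) = 6*n
R(l, m) = ¼ + l
-644*R(d(f(-1, 0)), 5) = -644*(¼ + 6*√7) = -161 - 3864*√7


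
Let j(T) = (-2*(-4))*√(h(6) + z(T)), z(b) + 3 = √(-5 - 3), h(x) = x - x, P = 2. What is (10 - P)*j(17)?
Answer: 64*√(-3 + 2*I*√2) ≈ 47.96 + 120.78*I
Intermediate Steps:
h(x) = 0
z(b) = -3 + 2*I*√2 (z(b) = -3 + √(-5 - 3) = -3 + √(-8) = -3 + 2*I*√2)
j(T) = 8*√(-3 + 2*I*√2) (j(T) = (-2*(-4))*√(0 + (-3 + 2*I*√2)) = 8*√(-3 + 2*I*√2))
(10 - P)*j(17) = (10 - 1*2)*(8*√(-3 + 2*I*√2)) = (10 - 2)*(8*√(-3 + 2*I*√2)) = 8*(8*√(-3 + 2*I*√2)) = 64*√(-3 + 2*I*√2)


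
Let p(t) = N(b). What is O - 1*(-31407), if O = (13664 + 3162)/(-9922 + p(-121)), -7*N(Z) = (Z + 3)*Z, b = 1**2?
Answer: 1090674812/34729 ≈ 31405.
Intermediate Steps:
b = 1
N(Z) = -Z*(3 + Z)/7 (N(Z) = -(Z + 3)*Z/7 = -(3 + Z)*Z/7 = -Z*(3 + Z)/7)
p(t) = -4/7 (p(t) = -1/7*1*(3 + 1) = -1/7*1*4 = -4/7)
O = -58891/34729 (O = (13664 + 3162)/(-9922 - 4/7) = 16826/(-69458/7) = 16826*(-7/69458) = -58891/34729 ≈ -1.6957)
O - 1*(-31407) = -58891/34729 - 1*(-31407) = -58891/34729 + 31407 = 1090674812/34729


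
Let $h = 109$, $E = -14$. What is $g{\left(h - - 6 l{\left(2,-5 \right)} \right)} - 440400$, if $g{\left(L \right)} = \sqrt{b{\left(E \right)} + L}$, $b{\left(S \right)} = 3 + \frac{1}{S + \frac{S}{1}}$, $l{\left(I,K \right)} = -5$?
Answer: $-440400 + \frac{3 \sqrt{1785}}{14} \approx -4.4039 \cdot 10^{5}$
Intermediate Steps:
$b{\left(S \right)} = 3 + \frac{1}{2 S}$ ($b{\left(S \right)} = 3 + \frac{1}{S + S 1} = 3 + \frac{1}{S + S} = 3 + \frac{1}{2 S}$)
$g{\left(L \right)} = \sqrt{\frac{83}{28} + L}$ ($g{\left(L \right)} = \sqrt{\left(3 + \frac{1}{2 \left(-14\right)}\right) + L} = \sqrt{\left(3 + \frac{1}{2} \left(- \frac{1}{14}\right)\right) + L} = \sqrt{\left(3 - \frac{1}{28}\right) + L} = \sqrt{\frac{83}{28} + L}$)
$g{\left(h - - 6 l{\left(2,-5 \right)} \right)} - 440400 = \frac{\sqrt{581 + 196 \left(109 - \left(-6\right) \left(-5\right)\right)}}{14} - 440400 = \frac{\sqrt{581 + 196 \left(109 - 30\right)}}{14} - 440400 = \frac{\sqrt{581 + 196 \cdot 79}}{14} - 440400 = \frac{\sqrt{581 + 15484}}{14} - 440400 = \frac{\sqrt{16065}}{14} - 440400 = \frac{3 \sqrt{1785}}{14} - 440400 = -440400 + \frac{3 \sqrt{1785}}{14}$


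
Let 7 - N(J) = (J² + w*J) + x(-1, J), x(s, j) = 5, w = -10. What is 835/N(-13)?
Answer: -835/297 ≈ -2.8114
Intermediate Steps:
N(J) = 2 - J² + 10*J (N(J) = 7 - ((J² - 10*J) + 5) = 7 - (5 + J² - 10*J) = 7 + (-5 - J² + 10*J) = 2 - J² + 10*J)
835/N(-13) = 835/(2 - 1*(-13)² + 10*(-13)) = 835/(2 - 1*169 - 130) = 835/(2 - 169 - 130) = 835/(-297) = 835*(-1/297) = -835/297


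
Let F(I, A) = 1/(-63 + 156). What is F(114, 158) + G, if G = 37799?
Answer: 3515308/93 ≈ 37799.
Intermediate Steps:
F(I, A) = 1/93
F(114, 158) + G = 1/93 + 37799 = 3515308/93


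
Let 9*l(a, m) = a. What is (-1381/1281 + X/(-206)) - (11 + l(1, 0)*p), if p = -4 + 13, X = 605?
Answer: -4226123/263886 ≈ -16.015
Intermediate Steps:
l(a, m) = a/9
p = 9
(-1381/1281 + X/(-206)) - (11 + l(1, 0)*p) = (-1381/1281 + 605/(-206)) - (11 + ((⅑)*1)*9) = (-1381*1/1281 + 605*(-1/206)) - (11 + (⅑)*9) = (-1381/1281 - 605/206) - (11 + 1) = -1059491/263886 - 1*12 = -1059491/263886 - 12 = -4226123/263886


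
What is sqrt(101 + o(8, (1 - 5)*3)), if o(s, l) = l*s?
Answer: sqrt(5) ≈ 2.2361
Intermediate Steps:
sqrt(101 + o(8, (1 - 5)*3)) = sqrt(101 + ((1 - 5)*3)*8) = sqrt(101 - 4*3*8) = sqrt(101 - 12*8) = sqrt(101 - 96) = sqrt(5)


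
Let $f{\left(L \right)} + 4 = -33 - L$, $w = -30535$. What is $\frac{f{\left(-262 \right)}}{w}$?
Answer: $- \frac{45}{6107} \approx -0.0073686$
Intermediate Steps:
$f{\left(L \right)} = -37 - L$ ($f{\left(L \right)} = -4 - \left(33 + L\right) = -37 - L$)
$\frac{f{\left(-262 \right)}}{w} = \frac{-37 - -262}{-30535} = \left(-37 + 262\right) \left(- \frac{1}{30535}\right) = 225 \left(- \frac{1}{30535}\right) = - \frac{45}{6107}$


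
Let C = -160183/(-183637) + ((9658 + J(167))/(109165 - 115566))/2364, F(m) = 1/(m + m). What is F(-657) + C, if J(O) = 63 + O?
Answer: 264984835043693/304277337800946 ≈ 0.87087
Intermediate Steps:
F(m) = 1/(2*m)
C = 201838965563/231565706089 (C = -160183/(-183637) + ((9658 + (63 + 167))/(109165 - 115566))/2364 = -160183*(-1/183637) + ((9658 + 230)/(-6401))*(1/2364) = 160183/183637 + (9888*(-1/6401))*(1/2364) = 160183/183637 - 9888/6401*1/2364 = 160183/183637 - 824/1260997 = 201838965563/231565706089 ≈ 0.87163)
F(-657) + C = (½)/(-657) + 201838965563/231565706089 = (½)*(-1/657) + 201838965563/231565706089 = -1/1314 + 201838965563/231565706089 = 264984835043693/304277337800946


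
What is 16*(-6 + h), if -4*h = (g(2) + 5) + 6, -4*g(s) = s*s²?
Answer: -132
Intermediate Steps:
g(s) = -s³/4 (g(s) = -s*s²/4 = -s³/4)
h = -9/4 (h = -((-¼*2³ + 5) + 6)/4 = -((-¼*8 + 5) + 6)/4 = -((-2 + 5) + 6)/4 = -(3 + 6)/4 = -¼*9 = -9/4 ≈ -2.2500)
16*(-6 + h) = 16*(-6 - 9/4) = 16*(-33/4) = -132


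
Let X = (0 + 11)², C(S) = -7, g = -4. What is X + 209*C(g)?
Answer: -1342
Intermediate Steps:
X = 121 (X = 11² = 121)
X + 209*C(g) = 121 + 209*(-7) = 121 - 1463 = -1342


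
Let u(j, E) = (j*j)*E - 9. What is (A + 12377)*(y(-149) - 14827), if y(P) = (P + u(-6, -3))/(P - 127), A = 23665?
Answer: -12290279951/23 ≈ -5.3436e+8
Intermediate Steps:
u(j, E) = -9 + E*j**2 (u(j, E) = j**2*E - 9 = E*j**2 - 9 = -9 + E*j**2)
y(P) = (-117 + P)/(-127 + P) (y(P) = (P + (-9 - 3*(-6)**2))/(P - 127) = (P + (-9 - 3*36))/(-127 + P) = (P + (-9 - 108))/(-127 + P) = (P - 117)/(-127 + P) = (-117 + P)/(-127 + P))
(A + 12377)*(y(-149) - 14827) = (23665 + 12377)*((-117 - 149)/(-127 - 149) - 14827) = 36042*(-266/(-276) - 14827) = 36042*(-1/276*(-266) - 14827) = 36042*(133/138 - 14827) = 36042*(-2045993/138) = -12290279951/23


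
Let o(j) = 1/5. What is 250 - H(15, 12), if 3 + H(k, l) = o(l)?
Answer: 1264/5 ≈ 252.80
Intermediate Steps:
o(j) = ⅕ (o(j) = 1*(⅕) = ⅕)
H(k, l) = -14/5 (H(k, l) = -3 + ⅕ = -14/5)
250 - H(15, 12) = 250 - 1*(-14/5) = 250 + 14/5 = 1264/5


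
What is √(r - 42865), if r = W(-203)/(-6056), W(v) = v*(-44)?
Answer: I*√98258362302/1514 ≈ 207.04*I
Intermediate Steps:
W(v) = -44*v
r = -2233/1514 (r = -44*(-203)/(-6056) = 8932*(-1/6056) = -2233/1514 ≈ -1.4749)
√(r - 42865) = √(-2233/1514 - 42865) = √(-64899843/1514) = I*√98258362302/1514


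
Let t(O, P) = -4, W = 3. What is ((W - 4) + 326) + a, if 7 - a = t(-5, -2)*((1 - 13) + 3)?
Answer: 296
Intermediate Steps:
a = -29 (a = 7 - (-4)*((1 - 13) + 3) = 7 - (-4)*(-12 + 3) = 7 - (-4)*(-9) = 7 - 1*36 = 7 - 36 = -29)
((W - 4) + 326) + a = ((3 - 4) + 326) - 29 = (-1 + 326) - 29 = 325 - 29 = 296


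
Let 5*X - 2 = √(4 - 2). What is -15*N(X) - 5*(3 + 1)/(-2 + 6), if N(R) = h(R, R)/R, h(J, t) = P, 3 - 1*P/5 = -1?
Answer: -1505 + 750*√2 ≈ -444.34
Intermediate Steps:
P = 20 (P = 15 - 5*(-1) = 15 + 5 = 20)
X = ⅖ + √2/5 (X = ⅖ + √(4 - 2)/5 = ⅖ + √2/5 ≈ 0.68284)
h(J, t) = 20
N(R) = 20/R
-15*N(X) - 5*(3 + 1)/(-2 + 6) = -300/(⅖ + √2/5) - 5*(3 + 1)/(-2 + 6) = -300/(⅖ + √2/5) - 20/4 = -300/(⅖ + √2/5) - 5*1 = -300/(⅖ + √2/5) - 5 = -5 - 300/(⅖ + √2/5)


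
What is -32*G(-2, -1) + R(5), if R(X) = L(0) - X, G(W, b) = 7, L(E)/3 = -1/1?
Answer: -232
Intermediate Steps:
L(E) = -3 (L(E) = 3*(-1/1) = 3*(-1*1) = 3*(-1) = -3)
R(X) = -3 - X
-32*G(-2, -1) + R(5) = -32*7 + (-3 - 1*5) = -224 + (-3 - 5) = -224 - 8 = -232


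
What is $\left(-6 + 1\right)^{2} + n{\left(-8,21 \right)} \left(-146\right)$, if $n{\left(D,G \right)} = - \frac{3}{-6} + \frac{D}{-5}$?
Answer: $- \frac{1408}{5} \approx -281.6$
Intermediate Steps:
$n{\left(D,G \right)} = \frac{1}{2} - \frac{D}{5}$ ($n{\left(D,G \right)} = \left(-3\right) \left(- \frac{1}{6}\right) + D \left(- \frac{1}{5}\right) = \frac{1}{2} - \frac{D}{5}$)
$\left(-6 + 1\right)^{2} + n{\left(-8,21 \right)} \left(-146\right) = \left(-6 + 1\right)^{2} + \left(\frac{1}{2} - - \frac{8}{5}\right) \left(-146\right) = \left(-5\right)^{2} + \left(\frac{1}{2} + \frac{8}{5}\right) \left(-146\right) = 25 + \frac{21}{10} \left(-146\right) = 25 - \frac{1533}{5} = - \frac{1408}{5}$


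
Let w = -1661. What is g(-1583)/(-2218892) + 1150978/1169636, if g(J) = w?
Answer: 49150743111/49909537756 ≈ 0.98480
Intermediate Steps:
g(J) = -1661
g(-1583)/(-2218892) + 1150978/1169636 = -1661/(-2218892) + 1150978/1169636 = -1661*(-1/2218892) + 1150978*(1/1169636) = 1661/2218892 + 575489/584818 = 49150743111/49909537756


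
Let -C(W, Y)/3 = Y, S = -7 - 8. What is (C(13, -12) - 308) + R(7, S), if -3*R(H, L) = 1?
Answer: -817/3 ≈ -272.33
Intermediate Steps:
S = -15
R(H, L) = -⅓ (R(H, L) = -⅓*1 = -⅓)
C(W, Y) = -3*Y
(C(13, -12) - 308) + R(7, S) = (-3*(-12) - 308) - ⅓ = (36 - 308) - ⅓ = -272 - ⅓ = -817/3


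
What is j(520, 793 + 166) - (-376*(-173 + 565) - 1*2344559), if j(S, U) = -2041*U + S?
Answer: 535152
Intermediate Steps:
j(S, U) = S - 2041*U
j(520, 793 + 166) - (-376*(-173 + 565) - 1*2344559) = (520 - 2041*(793 + 166)) - (-376*(-173 + 565) - 1*2344559) = (520 - 2041*959) - (-376*392 - 2344559) = (520 - 1957319) - (-147392 - 2344559) = -1956799 - 1*(-2491951) = -1956799 + 2491951 = 535152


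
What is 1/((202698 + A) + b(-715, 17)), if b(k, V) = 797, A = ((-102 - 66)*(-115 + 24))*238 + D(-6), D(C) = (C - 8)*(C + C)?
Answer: 1/3842207 ≈ 2.6027e-7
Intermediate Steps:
D(C) = 2*C*(-8 + C) (D(C) = (-8 + C)*(2*C) = 2*C*(-8 + C))
A = 3638712 (A = ((-102 - 66)*(-115 + 24))*238 + 2*(-6)*(-8 - 6) = -168*(-91)*238 + 2*(-6)*(-14) = 15288*238 + 168 = 3638544 + 168 = 3638712)
1/((202698 + A) + b(-715, 17)) = 1/((202698 + 3638712) + 797) = 1/(3841410 + 797) = 1/3842207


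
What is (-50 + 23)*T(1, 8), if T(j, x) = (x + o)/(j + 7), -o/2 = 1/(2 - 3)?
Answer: -135/4 ≈ -33.750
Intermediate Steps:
o = 2 (o = -2/(2 - 3) = -2/(-1) = -2*(-1) = 2)
T(j, x) = (2 + x)/(7 + j) (T(j, x) = (x + 2)/(j + 7) = (2 + x)/(7 + j))
(-50 + 23)*T(1, 8) = (-50 + 23)*((2 + 8)/(7 + 1)) = -27*10/8 = -27*5/4 = -135/4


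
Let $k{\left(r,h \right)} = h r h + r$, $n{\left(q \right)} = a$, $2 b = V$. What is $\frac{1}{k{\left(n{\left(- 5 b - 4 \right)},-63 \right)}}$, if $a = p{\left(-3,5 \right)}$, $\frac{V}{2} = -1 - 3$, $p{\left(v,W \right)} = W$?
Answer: $\frac{1}{19850} \approx 5.0378 \cdot 10^{-5}$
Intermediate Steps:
$V = -8$ ($V = 2 \left(-1 - 3\right) = 2 \left(-4\right) = -8$)
$b = -4$ ($b = \frac{1}{2} \left(-8\right) = -4$)
$a = 5$
$n{\left(q \right)} = 5$
$k{\left(r,h \right)} = r + r h^{2}$ ($k{\left(r,h \right)} = r h^{2} + r = r + r h^{2}$)
$\frac{1}{k{\left(n{\left(- 5 b - 4 \right)},-63 \right)}} = \frac{1}{5 \left(1 + \left(-63\right)^{2}\right)} = \frac{1}{5 \left(1 + 3969\right)} = \frac{1}{5 \cdot 3970} = \frac{1}{19850}$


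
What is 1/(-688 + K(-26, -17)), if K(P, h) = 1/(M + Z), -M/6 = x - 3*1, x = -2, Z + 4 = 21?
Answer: -47/32335 ≈ -0.0014535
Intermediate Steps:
Z = 17 (Z = -4 + 21 = 17)
M = 30 (M = -6*(-2 - 3*1) = -6*(-2 - 3) = -6*(-5) = 30)
K(P, h) = 1/47 (K(P, h) = 1/(30 + 17) = 1/47)
1/(-688 + K(-26, -17)) = 1/(-688 + 1/47) = 1/(-32335/47) = -47/32335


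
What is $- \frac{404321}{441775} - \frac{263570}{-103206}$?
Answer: $\frac{37355141812}{22796915325} \approx 1.6386$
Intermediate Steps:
$- \frac{404321}{441775} - \frac{263570}{-103206} = \left(-404321\right) \frac{1}{441775} - - \frac{131785}{51603} = - \frac{404321}{441775} + \frac{131785}{51603} = \frac{37355141812}{22796915325}$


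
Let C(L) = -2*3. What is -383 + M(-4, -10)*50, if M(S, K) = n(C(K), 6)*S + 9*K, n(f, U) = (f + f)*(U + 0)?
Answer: 9517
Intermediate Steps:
C(L) = -6
n(f, U) = 2*U*f (n(f, U) = (2*f)*U = 2*U*f)
M(S, K) = -72*S + 9*K (M(S, K) = (2*6*(-6))*S + 9*K = -72*S + 9*K)
-383 + M(-4, -10)*50 = -383 + (-72*(-4) + 9*(-10))*50 = -383 + (288 - 90)*50 = -383 + 198*50 = -383 + 9900 = 9517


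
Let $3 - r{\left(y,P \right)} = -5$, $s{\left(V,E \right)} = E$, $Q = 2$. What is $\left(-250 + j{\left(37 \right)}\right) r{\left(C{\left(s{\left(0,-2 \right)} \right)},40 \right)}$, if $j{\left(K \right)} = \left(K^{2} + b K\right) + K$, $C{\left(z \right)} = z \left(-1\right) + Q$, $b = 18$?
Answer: $14576$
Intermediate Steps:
$C{\left(z \right)} = 2 - z$ ($C{\left(z \right)} = z \left(-1\right) + 2 = - z + 2 = 2 - z$)
$r{\left(y,P \right)} = 8$ ($r{\left(y,P \right)} = 3 - -5 = 3 + 5 = 8$)
$j{\left(K \right)} = K^{2} + 19 K$ ($j{\left(K \right)} = \left(K^{2} + 18 K\right) + K = K^{2} + 19 K$)
$\left(-250 + j{\left(37 \right)}\right) r{\left(C{\left(s{\left(0,-2 \right)} \right)},40 \right)} = \left(-250 + 37 \left(19 + 37\right)\right) 8 = \left(-250 + 37 \cdot 56\right) 8 = \left(-250 + 2072\right) 8 = 1822 \cdot 8 = 14576$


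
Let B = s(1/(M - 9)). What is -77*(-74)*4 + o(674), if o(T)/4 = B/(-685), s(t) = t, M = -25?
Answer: 265412842/11645 ≈ 22792.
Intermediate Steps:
B = -1/34 (B = 1/(-25 - 9) = 1/(-34) = -1/34 ≈ -0.029412)
o(T) = 2/11645 (o(T) = 4*(-1/34/(-685)) = 4*(-1/34*(-1/685)) = 4*(1/23290) = 2/11645)
-77*(-74)*4 + o(674) = -77*(-74)*4 + 2/11645 = 5698*4 + 2/11645 = 22792 + 2/11645 = 265412842/11645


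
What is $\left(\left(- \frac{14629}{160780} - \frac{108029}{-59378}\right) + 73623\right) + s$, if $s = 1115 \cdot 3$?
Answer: $\frac{367407102753489}{4773397420} \approx 76970.0$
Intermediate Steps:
$s = 3345$
$\left(\left(- \frac{14629}{160780} - \frac{108029}{-59378}\right) + 73623\right) + s = \left(\left(- \frac{14629}{160780} - \frac{108029}{-59378}\right) + 73623\right) + 3345 = \left(\left(\left(-14629\right) \frac{1}{160780} - - \frac{108029}{59378}\right) + 73623\right) + 3345 = \left(\left(- \frac{14629}{160780} + \frac{108029}{59378}\right) + 73623\right) + 3345 = \left(\frac{8250130929}{4773397420} + 73623\right) + 3345 = \frac{351440088383589}{4773397420} + 3345 = \frac{367407102753489}{4773397420}$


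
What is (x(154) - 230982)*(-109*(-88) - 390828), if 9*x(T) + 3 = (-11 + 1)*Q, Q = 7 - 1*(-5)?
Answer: 264191591932/3 ≈ 8.8064e+10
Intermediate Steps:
Q = 12 (Q = 7 + 5 = 12)
x(T) = -41/3 (x(T) = -⅓ + ((-11 + 1)*12)/9 = -⅓ + (-10*12)/9 = -⅓ + (⅑)*(-120) = -⅓ - 40/3 = -41/3)
(x(154) - 230982)*(-109*(-88) - 390828) = (-41/3 - 230982)*(-109*(-88) - 390828) = -692987*(9592 - 390828)/3 = -692987/3*(-381236) = 264191591932/3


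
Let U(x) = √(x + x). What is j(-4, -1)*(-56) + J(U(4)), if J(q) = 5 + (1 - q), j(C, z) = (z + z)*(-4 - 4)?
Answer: -890 - 2*√2 ≈ -892.83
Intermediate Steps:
j(C, z) = -16*z (j(C, z) = (2*z)*(-8) = -16*z)
U(x) = √2*√x (U(x) = √(2*x) = √2*√x)
J(q) = 6 - q
j(-4, -1)*(-56) + J(U(4)) = -16*(-1)*(-56) + (6 - √2*√4) = 16*(-56) + (6 - √2*2) = -896 + (6 - 2*√2) = -890 - 2*√2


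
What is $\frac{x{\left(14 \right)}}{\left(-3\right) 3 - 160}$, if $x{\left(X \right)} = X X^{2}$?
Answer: $- \frac{2744}{169} \approx -16.237$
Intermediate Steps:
$x{\left(X \right)} = X^{3}$
$\frac{x{\left(14 \right)}}{\left(-3\right) 3 - 160} = \frac{14^{3}}{\left(-3\right) 3 - 160} = \frac{2744}{-9 - 160} = \frac{2744}{-169} = 2744 \left(- \frac{1}{169}\right) = - \frac{2744}{169}$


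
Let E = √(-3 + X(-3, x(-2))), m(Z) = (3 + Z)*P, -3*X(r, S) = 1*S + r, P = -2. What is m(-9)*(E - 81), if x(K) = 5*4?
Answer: -972 + 4*I*√78 ≈ -972.0 + 35.327*I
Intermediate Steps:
x(K) = 20
X(r, S) = -S/3 - r/3 (X(r, S) = -(1*S + r)/3 = -(S + r)/3 = -S/3 - r/3)
m(Z) = -6 - 2*Z (m(Z) = (3 + Z)*(-2) = -6 - 2*Z)
E = I*√78/3 (E = √(-3 + (-⅓*20 - ⅓*(-3))) = √(-3 + (-20/3 + 1)) = √(-3 - 17/3) = √(-26/3) = I*√78/3 ≈ 2.9439*I)
m(-9)*(E - 81) = (-6 - 2*(-9))*(I*√78/3 - 81) = (-6 + 18)*(-81 + I*√78/3) = 12*(-81 + I*√78/3) = -972 + 4*I*√78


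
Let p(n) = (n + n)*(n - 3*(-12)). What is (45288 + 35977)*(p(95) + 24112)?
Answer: 3982147530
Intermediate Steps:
p(n) = 2*n*(36 + n) (p(n) = (2*n)*(n + 36) = (2*n)*(36 + n) = 2*n*(36 + n))
(45288 + 35977)*(p(95) + 24112) = (45288 + 35977)*(2*95*(36 + 95) + 24112) = 81265*(2*95*131 + 24112) = 81265*(24890 + 24112) = 81265*49002 = 3982147530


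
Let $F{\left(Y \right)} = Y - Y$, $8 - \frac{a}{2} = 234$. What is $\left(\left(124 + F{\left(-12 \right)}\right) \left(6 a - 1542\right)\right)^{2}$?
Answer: $278252030016$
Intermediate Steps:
$a = -452$ ($a = 16 - 468 = -452$)
$F{\left(Y \right)} = 0$
$\left(\left(124 + F{\left(-12 \right)}\right) \left(6 a - 1542\right)\right)^{2} = \left(\left(124 + 0\right) \left(6 \left(-452\right) - 1542\right)\right)^{2} = \left(124 \left(-2712 - 1542\right)\right)^{2} = \left(124 \left(-4254\right)\right)^{2} = \left(-527496\right)^{2} = 278252030016$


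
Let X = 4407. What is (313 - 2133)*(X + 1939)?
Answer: -11549720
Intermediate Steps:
(313 - 2133)*(X + 1939) = (313 - 2133)*(4407 + 1939) = -1820*6346 = -11549720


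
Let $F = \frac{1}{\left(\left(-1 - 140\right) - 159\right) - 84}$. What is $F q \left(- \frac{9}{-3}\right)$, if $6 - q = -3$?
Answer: $- \frac{9}{128} \approx -0.070313$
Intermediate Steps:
$q = 9$ ($q = 6 - -3 = 6 + 3 = 9$)
$F = - \frac{1}{384}$ ($F = \frac{1}{\left(-141 - 159\right) - 84} = \frac{1}{-300 - 84} = \frac{1}{-384} = - \frac{1}{384} \approx -0.0026042$)
$F q \left(- \frac{9}{-3}\right) = - \frac{9 \left(- \frac{9}{-3}\right)}{384} = - \frac{9 \left(\left(-9\right) \left(- \frac{1}{3}\right)\right)}{384} = - \frac{9 \cdot 3}{384} = \left(- \frac{1}{384}\right) 27 = - \frac{9}{128}$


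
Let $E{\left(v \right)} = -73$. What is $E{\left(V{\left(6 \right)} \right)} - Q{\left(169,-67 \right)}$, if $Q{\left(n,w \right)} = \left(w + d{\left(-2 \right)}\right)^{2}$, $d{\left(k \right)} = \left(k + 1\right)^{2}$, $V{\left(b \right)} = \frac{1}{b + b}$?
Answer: $-4429$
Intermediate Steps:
$V{\left(b \right)} = \frac{1}{2 b}$
$d{\left(k \right)} = \left(1 + k\right)^{2}$
$Q{\left(n,w \right)} = \left(1 + w\right)^{2}$ ($Q{\left(n,w \right)} = \left(w + \left(1 - 2\right)^{2}\right)^{2} = \left(w + \left(-1\right)^{2}\right)^{2} = \left(w + 1\right)^{2} = \left(1 + w\right)^{2}$)
$E{\left(V{\left(6 \right)} \right)} - Q{\left(169,-67 \right)} = -73 - \left(1 - 67\right)^{2} = -73 - \left(-66\right)^{2} = -73 - 4356 = -4429$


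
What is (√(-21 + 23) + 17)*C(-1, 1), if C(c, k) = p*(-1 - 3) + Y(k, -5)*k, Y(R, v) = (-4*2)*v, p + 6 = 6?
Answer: 680 + 40*√2 ≈ 736.57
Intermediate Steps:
p = 0 (p = -6 + 6 = 0)
Y(R, v) = -8*v
C(c, k) = 40*k (C(c, k) = 0*(-1 - 3) + (-8*(-5))*k = 0*(-4) + 40*k = 0 + 40*k = 40*k)
(√(-21 + 23) + 17)*C(-1, 1) = (√(-21 + 23) + 17)*(40*1) = (√2 + 17)*40 = (17 + √2)*40 = 680 + 40*√2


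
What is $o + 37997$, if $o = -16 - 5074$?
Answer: $32907$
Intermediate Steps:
$o = -5090$ ($o = -16 - 5074 = -5090$)
$o + 37997 = -5090 + 37997 = 32907$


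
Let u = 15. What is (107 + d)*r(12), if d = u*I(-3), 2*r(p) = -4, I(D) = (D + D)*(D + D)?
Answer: -1294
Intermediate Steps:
I(D) = 4*D² (I(D) = (2*D)*(2*D) = 4*D²)
r(p) = -2 (r(p) = (½)*(-4) = -2)
d = 540 (d = 15*(4*(-3)²) = 15*(4*9) = 15*36 = 540)
(107 + d)*r(12) = (107 + 540)*(-2) = 647*(-2) = -1294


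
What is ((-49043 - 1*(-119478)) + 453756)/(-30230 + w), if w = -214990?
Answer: -524191/245220 ≈ -2.1376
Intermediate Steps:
((-49043 - 1*(-119478)) + 453756)/(-30230 + w) = ((-49043 - 1*(-119478)) + 453756)/(-30230 - 214990) = ((-49043 + 119478) + 453756)/(-245220) = (70435 + 453756)*(-1/245220) = 524191*(-1/245220) = -524191/245220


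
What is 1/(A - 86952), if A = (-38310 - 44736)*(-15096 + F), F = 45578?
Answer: -1/2531495124 ≈ -3.9502e-10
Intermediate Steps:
A = -2531408172 (A = (-38310 - 44736)*(-15096 + 45578) = -83046*30482 = -2531408172)
1/(A - 86952) = 1/(-2531408172 - 86952) = 1/(-2531495124) = -1/2531495124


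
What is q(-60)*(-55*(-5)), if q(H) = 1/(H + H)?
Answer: -55/24 ≈ -2.2917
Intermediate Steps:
q(H) = 1/(2*H)
q(-60)*(-55*(-5)) = ((1/2)/(-60))*(-55*(-5)) = ((1/2)*(-1/60))*275 = -1/120*275 = -55/24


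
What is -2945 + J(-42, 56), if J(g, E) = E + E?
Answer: -2833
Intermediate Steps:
J(g, E) = 2*E
-2945 + J(-42, 56) = -2945 + 2*56 = -2945 + 112 = -2833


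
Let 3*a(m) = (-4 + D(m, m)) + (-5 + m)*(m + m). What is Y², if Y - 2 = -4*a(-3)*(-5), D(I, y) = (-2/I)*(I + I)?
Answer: 649636/9 ≈ 72182.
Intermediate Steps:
D(I, y) = -4 (D(I, y) = (-2/I)*(2*I) = -4)
a(m) = -8/3 + 2*m*(-5 + m)/3 (a(m) = ((-4 - 4) + (-5 + m)*(m + m))/3 = (-8 + (-5 + m)*(2*m))/3 = (-8 + 2*m*(-5 + m))/3 = -8/3 + 2*m*(-5 + m)/3)
Y = 806/3 (Y = 2 - 4*(-8/3 - 10/3*(-3) + (⅔)*(-3)²)*(-5) = 2 - 4*(-8/3 + 10 + (⅔)*9)*(-5) = 2 - 4*(-8/3 + 10 + 6)*(-5) = 2 - 4*40/3*(-5) = 2 - 160/3*(-5) = 2 + 800/3 = 806/3 ≈ 268.67)
Y² = (806/3)² = 649636/9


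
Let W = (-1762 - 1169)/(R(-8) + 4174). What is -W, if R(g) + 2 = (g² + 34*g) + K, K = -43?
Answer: 977/1307 ≈ 0.74751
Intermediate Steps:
R(g) = -45 + g² + 34*g (R(g) = -2 + ((g² + 34*g) - 43) = -2 + (-43 + g² + 34*g) = -45 + g² + 34*g)
W = -977/1307 (W = (-1762 - 1169)/((-45 + (-8)² + 34*(-8)) + 4174) = -2931/((-45 + 64 - 272) + 4174) = -2931/(-253 + 4174) = -2931/3921 = -2931*1/3921 = -977/1307 ≈ -0.74751)
-W = -1*(-977/1307) = 977/1307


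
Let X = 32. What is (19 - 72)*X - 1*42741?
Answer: -44437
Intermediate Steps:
(19 - 72)*X - 1*42741 = (19 - 72)*32 - 1*42741 = -53*32 - 42741 = -1696 - 42741 = -44437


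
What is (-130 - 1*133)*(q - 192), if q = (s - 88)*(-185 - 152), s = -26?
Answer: -10053438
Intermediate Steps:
q = 38418 (q = (-26 - 88)*(-185 - 152) = -114*(-337) = 38418)
(-130 - 1*133)*(q - 192) = (-130 - 1*133)*(38418 - 192) = (-130 - 133)*38226 = -263*38226 = -10053438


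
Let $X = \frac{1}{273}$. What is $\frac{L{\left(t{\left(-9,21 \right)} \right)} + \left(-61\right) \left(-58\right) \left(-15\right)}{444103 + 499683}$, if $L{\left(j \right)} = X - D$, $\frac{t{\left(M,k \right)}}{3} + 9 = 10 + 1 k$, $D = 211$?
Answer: $- \frac{7272856}{128826789} \approx -0.056455$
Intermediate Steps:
$t{\left(M,k \right)} = 3 + 3 k$ ($t{\left(M,k \right)} = -27 + 3 \left(10 + 1 k\right) = -27 + 3 \left(10 + k\right) = -27 + \left(30 + 3 k\right) = 3 + 3 k$)
$X = \frac{1}{273} \approx 0.003663$
$L{\left(j \right)} = - \frac{57602}{273}$ ($L{\left(j \right)} = \frac{1}{273} - 211 = - \frac{57602}{273}$)
$\frac{L{\left(t{\left(-9,21 \right)} \right)} + \left(-61\right) \left(-58\right) \left(-15\right)}{444103 + 499683} = \frac{- \frac{57602}{273} + \left(-61\right) \left(-58\right) \left(-15\right)}{444103 + 499683} = \frac{- \frac{57602}{273} + 3538 \left(-15\right)}{943786} = \left(- \frac{57602}{273} - 53070\right) \frac{1}{943786} = \left(- \frac{14545712}{273}\right) \frac{1}{943786} = - \frac{7272856}{128826789}$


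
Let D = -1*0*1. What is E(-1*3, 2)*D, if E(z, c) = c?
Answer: 0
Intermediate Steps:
D = 0 (D = 0*1 = 0)
E(-1*3, 2)*D = 2*0 = 0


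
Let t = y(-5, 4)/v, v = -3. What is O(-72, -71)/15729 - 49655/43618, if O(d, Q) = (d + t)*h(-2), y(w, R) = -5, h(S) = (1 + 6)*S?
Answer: -316317559/294028938 ≈ -1.0758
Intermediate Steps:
h(S) = 7*S
t = 5/3 (t = -5/(-3) = -5*(-⅓) = 5/3 ≈ 1.6667)
O(d, Q) = -70/3 - 14*d (O(d, Q) = (d + 5/3)*(7*(-2)) = (5/3 + d)*(-14) = -70/3 - 14*d)
O(-72, -71)/15729 - 49655/43618 = (-70/3 - 14*(-72))/15729 - 49655/43618 = (-70/3 + 1008)*(1/15729) - 49655*1/43618 = (2954/3)*(1/15729) - 49655/43618 = 422/6741 - 49655/43618 = -316317559/294028938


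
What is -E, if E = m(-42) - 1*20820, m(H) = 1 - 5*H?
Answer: 20609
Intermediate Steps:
E = -20609 (E = (1 - 5*(-42)) - 1*20820 = (1 + 210) - 20820 = 211 - 20820 = -20609)
-E = -1*(-20609) = 20609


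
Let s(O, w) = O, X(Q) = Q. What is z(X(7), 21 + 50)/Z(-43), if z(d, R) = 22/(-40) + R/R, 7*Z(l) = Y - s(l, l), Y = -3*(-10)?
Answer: 63/1460 ≈ 0.043151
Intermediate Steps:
Y = 30
Z(l) = 30/7 - l/7 (Z(l) = (30 - l)/7 = 30/7 - l/7)
z(d, R) = 9/20 (z(d, R) = 22*(-1/40) + 1 = -11/20 + 1 = 9/20)
z(X(7), 21 + 50)/Z(-43) = 9/(20*(30/7 - ⅐*(-43))) = 9/(20*(30/7 + 43/7)) = 9/(20*(73/7)) = (9/20)*(7/73) = 63/1460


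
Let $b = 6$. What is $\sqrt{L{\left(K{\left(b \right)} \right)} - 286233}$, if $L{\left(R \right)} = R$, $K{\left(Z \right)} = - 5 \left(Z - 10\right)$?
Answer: $i \sqrt{286213} \approx 534.99 i$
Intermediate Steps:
$K{\left(Z \right)} = 50 - 5 Z$ ($K{\left(Z \right)} = - 5 \left(-10 + Z\right) = 50 - 5 Z$)
$\sqrt{L{\left(K{\left(b \right)} \right)} - 286233} = \sqrt{\left(50 - 30\right) - 286233} = \sqrt{20 - 286233} = \sqrt{-286213} = i \sqrt{286213}$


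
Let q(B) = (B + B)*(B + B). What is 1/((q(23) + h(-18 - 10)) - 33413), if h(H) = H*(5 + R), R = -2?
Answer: -1/31381 ≈ -3.1866e-5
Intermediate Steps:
q(B) = 4*B² (q(B) = (2*B)*(2*B) = 4*B²)
h(H) = 3*H (h(H) = H*(5 - 2) = H*3 = 3*H)
1/((q(23) + h(-18 - 10)) - 33413) = 1/((4*23² + 3*(-18 - 10)) - 33413) = 1/((4*529 + 3*(-28)) - 33413) = 1/((2116 - 84) - 33413) = 1/(2032 - 33413) = 1/(-31381) = -1/31381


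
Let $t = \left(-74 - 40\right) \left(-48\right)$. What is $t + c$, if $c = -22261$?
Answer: $-16789$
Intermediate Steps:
$t = 5472$ ($t = \left(-114\right) \left(-48\right) = 5472$)
$t + c = 5472 - 22261 = -16789$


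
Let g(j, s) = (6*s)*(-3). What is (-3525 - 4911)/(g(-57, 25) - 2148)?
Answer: 1406/433 ≈ 3.2471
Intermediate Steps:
g(j, s) = -18*s
(-3525 - 4911)/(g(-57, 25) - 2148) = (-3525 - 4911)/(-18*25 - 2148) = -8436/(-450 - 2148) = -8436/(-2598) = -8436*(-1/2598) = 1406/433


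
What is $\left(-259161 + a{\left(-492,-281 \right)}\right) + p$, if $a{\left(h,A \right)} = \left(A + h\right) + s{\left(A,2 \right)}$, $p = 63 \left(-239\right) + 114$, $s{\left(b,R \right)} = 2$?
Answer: $-274875$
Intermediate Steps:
$p = -14943$ ($p = -15057 + 114 = -14943$)
$a{\left(h,A \right)} = 2 + A + h$ ($a{\left(h,A \right)} = \left(A + h\right) + 2 = 2 + A + h$)
$\left(-259161 + a{\left(-492,-281 \right)}\right) + p = \left(-259161 - 771\right) - 14943 = -259932 - 14943 = -274875$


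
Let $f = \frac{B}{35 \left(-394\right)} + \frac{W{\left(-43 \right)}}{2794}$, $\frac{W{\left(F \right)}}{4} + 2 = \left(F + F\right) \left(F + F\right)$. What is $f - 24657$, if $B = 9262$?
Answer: $- \frac{237408497202}{9632315} \approx -24647.0$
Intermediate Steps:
$W{\left(F \right)} = -8 + 16 F^{2}$ ($W{\left(F \right)} = -8 + 4 \left(F + F\right) \left(F + F\right) = -8 + 4 \cdot 2 F 2 F = -8 + 4 \cdot 4 F^{2} = -8 + 16 F^{2}$)
$f = \frac{95493753}{9632315}$ ($f = \frac{9262}{35 \left(-394\right)} + \frac{-8 + 16 \left(-43\right)^{2}}{2794} = \frac{9262}{-13790} + \left(-8 + 16 \cdot 1849\right) \frac{1}{2794} = 9262 \left(- \frac{1}{13790}\right) + \left(-8 + 29584\right) \frac{1}{2794} = - \frac{4631}{6895} + 29576 \cdot \frac{1}{2794} = - \frac{4631}{6895} + \frac{14788}{1397} = \frac{95493753}{9632315} \approx 9.9139$)
$f - 24657 = \frac{95493753}{9632315} - 24657 = - \frac{237408497202}{9632315}$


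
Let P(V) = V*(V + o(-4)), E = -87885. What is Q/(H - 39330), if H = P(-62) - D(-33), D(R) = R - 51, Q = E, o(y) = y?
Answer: 5/2 ≈ 2.5000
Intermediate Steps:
Q = -87885
P(V) = V*(-4 + V) (P(V) = V*(V - 4) = V*(-4 + V))
D(R) = -51 + R
H = 4176 (H = -62*(-4 - 62) - (-51 - 33) = -62*(-66) - 1*(-84) = 4092 + 84 = 4176)
Q/(H - 39330) = -87885/(4176 - 39330) = -87885/(-35154) = -87885*(-1/35154) = 5/2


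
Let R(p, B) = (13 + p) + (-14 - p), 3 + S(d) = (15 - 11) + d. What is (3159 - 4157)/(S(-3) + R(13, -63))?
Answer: 998/3 ≈ 332.67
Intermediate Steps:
S(d) = 1 + d (S(d) = -3 + ((15 - 11) + d) = -3 + (4 + d) = 1 + d)
R(p, B) = -1
(3159 - 4157)/(S(-3) + R(13, -63)) = (3159 - 4157)/((1 - 3) - 1) = -998/(-2 - 1) = -998/(-3) = -998*(-⅓) = 998/3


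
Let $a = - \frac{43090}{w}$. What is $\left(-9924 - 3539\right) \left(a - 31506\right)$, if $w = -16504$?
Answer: $\frac{3499921813721}{8252} \approx 4.2413 \cdot 10^{8}$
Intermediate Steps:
$a = \frac{21545}{8252}$ ($a = - \frac{43090}{-16504} = \left(-43090\right) \left(- \frac{1}{16504}\right) = \frac{21545}{8252} \approx 2.6109$)
$\left(-9924 - 3539\right) \left(a - 31506\right) = \left(-9924 - 3539\right) \left(\frac{21545}{8252} - 31506\right) = \left(-13463\right) \left(- \frac{259965967}{8252}\right) = \frac{3499921813721}{8252}$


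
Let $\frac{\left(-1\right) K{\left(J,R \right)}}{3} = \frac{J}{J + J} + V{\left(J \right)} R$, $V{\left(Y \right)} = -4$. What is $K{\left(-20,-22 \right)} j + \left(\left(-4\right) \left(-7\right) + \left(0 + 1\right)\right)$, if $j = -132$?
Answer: $35075$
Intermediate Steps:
$K{\left(J,R \right)} = - \frac{3}{2} + 12 R$ ($K{\left(J,R \right)} = - 3 \left(\frac{J}{J + J} - 4 R\right) = - 3 \left(\frac{J}{2 J} - 4 R\right) = - 3 \left(\frac{1}{2 J} J - 4 R\right) = - 3 \left(\frac{1}{2} - 4 R\right) = - \frac{3}{2} + 12 R$)
$K{\left(-20,-22 \right)} j + \left(\left(-4\right) \left(-7\right) + \left(0 + 1\right)\right) = \left(- \frac{3}{2} + 12 \left(-22\right)\right) \left(-132\right) + \left(\left(-4\right) \left(-7\right) + \left(0 + 1\right)\right) = \left(- \frac{3}{2} - 264\right) \left(-132\right) + \left(28 + 1\right) = \left(- \frac{531}{2}\right) \left(-132\right) + 29 = 35046 + 29 = 35075$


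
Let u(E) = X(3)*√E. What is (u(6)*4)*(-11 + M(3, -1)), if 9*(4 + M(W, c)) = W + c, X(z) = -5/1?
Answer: 2660*√6/9 ≈ 723.96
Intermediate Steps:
X(z) = -5 (X(z) = -5*1 = -5)
M(W, c) = -4 + W/9 + c/9 (M(W, c) = -4 + (W + c)/9 = -4 + (W/9 + c/9) = -4 + W/9 + c/9)
u(E) = -5*√E
(u(6)*4)*(-11 + M(3, -1)) = (-5*√6*4)*(-11 + (-4 + (⅑)*3 + (⅑)*(-1))) = (-20*√6)*(-11 + (-4 + ⅓ - ⅑)) = (-20*√6)*(-11 - 34/9) = -20*√6*(-133/9) = 2660*√6/9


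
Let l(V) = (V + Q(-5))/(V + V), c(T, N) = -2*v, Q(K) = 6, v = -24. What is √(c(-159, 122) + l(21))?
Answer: √9534/14 ≈ 6.9744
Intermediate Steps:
c(T, N) = 48 (c(T, N) = -2*(-24) = 48)
l(V) = (6 + V)/(2*V) (l(V) = (V + 6)/(V + V) = (6 + V)/((2*V)) = (6 + V)*(1/(2*V)) = (6 + V)/(2*V))
√(c(-159, 122) + l(21)) = √(48 + (½)*(6 + 21)/21) = √(48 + (½)*(1/21)*27) = √(48 + 9/14) = √(681/14) = √9534/14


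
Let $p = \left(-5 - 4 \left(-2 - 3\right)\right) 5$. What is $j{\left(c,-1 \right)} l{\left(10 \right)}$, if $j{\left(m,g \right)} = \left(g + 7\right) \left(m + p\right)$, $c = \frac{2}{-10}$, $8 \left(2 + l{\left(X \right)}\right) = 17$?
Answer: $\frac{561}{10} \approx 56.1$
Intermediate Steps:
$l{\left(X \right)} = \frac{1}{8}$ ($l{\left(X \right)} = -2 + \frac{1}{8} \cdot 17 = -2 + \frac{17}{8} = \frac{1}{8}$)
$c = - \frac{1}{5}$ ($c = 2 \left(- \frac{1}{10}\right) = - \frac{1}{5} \approx -0.2$)
$p = 75$ ($p = \left(-5 - -20\right) 5 = \left(-5 + 20\right) 5 = 15 \cdot 5 = 75$)
$j{\left(m,g \right)} = \left(7 + g\right) \left(75 + m\right)$ ($j{\left(m,g \right)} = \left(g + 7\right) \left(m + 75\right) = \left(7 + g\right) \left(75 + m\right)$)
$j{\left(c,-1 \right)} l{\left(10 \right)} = \left(525 + 7 \left(- \frac{1}{5}\right) + 75 \left(-1\right) - - \frac{1}{5}\right) \frac{1}{8} = \left(525 - \frac{7}{5} - 75 + \frac{1}{5}\right) \frac{1}{8} = \frac{2244}{5} \cdot \frac{1}{8} = \frac{561}{10}$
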